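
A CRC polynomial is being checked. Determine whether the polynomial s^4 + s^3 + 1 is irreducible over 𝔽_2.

Yes

Write h(s) = s^4 + s^3 + 1.
Check for roots in 𝔽_2: h(0) = 1; h(1) = 1.
No roots, so no linear factors.
Monic irreducibles of degree 2 over GF(2): s^2 + s + 1.
None of them divide h (all give nonzero remainder).
No irreducible factor of degree ≤ 2 exists, so h is irreducible over GF(2).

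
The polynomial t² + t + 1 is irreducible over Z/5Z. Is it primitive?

Write f(t) = t² + t + 1.
|GF(5^2)^×| = 5^2 − 1 = 24. Prime factorization: 24 = 2^3·3.
f is primitive ⇔ t has order 24 in GF(5)[t]/(f), i.e. t^(24/q) ≠ 1 for each prime q | 24.
t^(12) mod f = 1
t^(8) mod f = 4t + 4.
Since t^(12) = 1, the order of t divides 12 < 24; not primitive.

No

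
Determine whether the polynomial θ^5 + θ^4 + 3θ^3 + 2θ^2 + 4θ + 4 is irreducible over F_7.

Write h(θ) = θ^5 + θ^4 + 3θ^3 + 2θ^2 + 4θ + 4.
Check for roots in F_7: h(0) = 4; h(1) = 1; h(2) = 1; h(3) = 5; h(4) = 5; h(5) = 6; h(6) = 6.
No roots, so no linear factors.
Degree-2 irreducible divisors: test the 21 monic irreducibles of degree 2 over GF(7).
None of them divide h (all give nonzero remainder).
No irreducible factor of degree ≤ 2 exists, so h is irreducible over GF(7).

Yes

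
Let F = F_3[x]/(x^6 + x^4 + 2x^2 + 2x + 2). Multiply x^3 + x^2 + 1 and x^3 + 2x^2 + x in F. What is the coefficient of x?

2

Multiply in F_3[x]: (x^3 + x^2 + 1)·(x^3 + 2x^2 + x) = x^6 + 2x^3 + 2x^2 + x.
Reduce using x^6 ≡ 2x^4 + x^2 + x + 1 (mod x^6 + x^4 + 2x^2 + 2x + 2).
Reduced: 2x^4 + 2x^3 + 2x + 1.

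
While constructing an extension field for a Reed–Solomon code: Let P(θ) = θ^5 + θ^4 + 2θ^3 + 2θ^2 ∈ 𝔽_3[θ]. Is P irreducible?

No

Check for roots in 𝔽_3: P(0) = 0 → root; P(1) = 0 → root; P(2) = 0 → root.
P(0) = 0, so (θ) divides P(θ); P is reducible.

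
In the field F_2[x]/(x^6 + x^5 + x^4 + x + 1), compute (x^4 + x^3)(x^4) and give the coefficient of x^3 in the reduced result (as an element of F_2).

Multiply in F_2[x]: (x^4 + x^3)·(x^4) = x^8 + x^7.
Reduce using x^6 ≡ x^5 + x^4 + x + 1 (mod x^6 + x^5 + x^4 + x + 1).
Reduced: x^5 + x^4 + x^3 + x^2 + x + 1.

1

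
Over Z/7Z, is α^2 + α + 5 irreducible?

Write P(α) = α^2 + α + 5.
Check for roots in Z/7Z: P(0) = 5; P(1) = 0 → root; P(2) = 4; P(3) = 3; P(4) = 4; P(5) = 0 → root; P(6) = 5.
P(1) = 0, so (α − 1) divides P(α); P is reducible.

No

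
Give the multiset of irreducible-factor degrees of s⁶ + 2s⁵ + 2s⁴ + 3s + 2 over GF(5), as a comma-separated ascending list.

1, 1, 2, 2

Write h(s) = s⁶ + 2s⁵ + 2s⁴ + 3s + 2.
Roots in GF(5): h(0) = 2; h(1) = 0 → root; h(2) = 3; h(3) = 3; h(4) = 0 → root.
Linear factors from roots: (s + 4), (s + 1).
Complete factorization: h(s) = (s + 1)·(s + 4)·(s² + 3s + 4)·(s² + 4s + 2).
Factor degrees with multiplicity: 1 + 1 + 2 + 2 = 6.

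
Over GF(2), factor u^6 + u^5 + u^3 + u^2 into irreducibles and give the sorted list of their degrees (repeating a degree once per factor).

Write h(u) = u^6 + u^5 + u^3 + u^2.
Roots in GF(2): h(0) = 0 → root; h(1) = 0 → root.
Linear factors from roots: (u), (u + 1).
Complete factorization: h(u) = (u)^2·(u + 1)^2·(u^2 + u + 1).
Factor degrees with multiplicity: 1 + 1 + 1 + 1 + 2 = 6.

1, 1, 1, 1, 2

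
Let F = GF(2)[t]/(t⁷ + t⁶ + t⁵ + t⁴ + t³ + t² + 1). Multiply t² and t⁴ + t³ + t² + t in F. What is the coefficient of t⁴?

Multiply in GF(2)[t]: (t²)·(t⁴ + t³ + t² + t) = t⁶ + t⁵ + t⁴ + t³.
Reduced: t⁶ + t⁵ + t⁴ + t³.

1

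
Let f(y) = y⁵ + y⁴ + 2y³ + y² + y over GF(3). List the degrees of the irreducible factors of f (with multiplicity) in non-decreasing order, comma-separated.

Roots in GF(3): f(0) = 0 → root; f(1) = 0 → root; f(2) = 1.
Linear factors from roots: (y), (y + 2).
Complete factorization: f(y) = (y)·(y + 2)^2·(y² + 1).
Factor degrees with multiplicity: 1 + 1 + 1 + 2 = 5.

1, 1, 1, 2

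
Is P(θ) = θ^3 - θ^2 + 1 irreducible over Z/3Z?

Check for roots in Z/3Z: P(0) = 1; P(1) = 1; P(2) = 2.
No roots. A degree-3 polynomial over a field with no linear factor is irreducible.

Yes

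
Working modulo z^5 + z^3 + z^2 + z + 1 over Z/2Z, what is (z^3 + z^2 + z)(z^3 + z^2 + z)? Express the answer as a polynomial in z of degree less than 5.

Multiply in Z/2Z[z]: (z^3 + z^2 + z)·(z^3 + z^2 + z) = z^6 + z^4 + z^2.
Reduce using z^5 ≡ z^3 + z^2 + z + 1 (mod z^5 + z^3 + z^2 + z + 1).
Reduced: z^3 + z.

z^3 + z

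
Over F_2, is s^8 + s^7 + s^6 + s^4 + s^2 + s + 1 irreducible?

Write g(s) = s^8 + s^7 + s^6 + s^4 + s^2 + s + 1.
Check for roots in F_2: g(0) = 1; g(1) = 1.
No roots, so no linear factors.
Monic irreducibles of degree 2 over GF(2): s^2 + s + 1.
None of them divide g (all give nonzero remainder).
Monic irreducibles of degree 3 over GF(2): s^3 + s + 1, s^3 + s^2 + 1.
None of them divide g (all give nonzero remainder).
Monic irreducibles of degree 4 over GF(2): s^4 + s + 1, s^4 + s^3 + 1, s^4 + s^3 + s^2 + s + 1.
None of them divide g (all give nonzero remainder).
No irreducible factor of degree ≤ 4 exists, so g is irreducible over GF(2).

Yes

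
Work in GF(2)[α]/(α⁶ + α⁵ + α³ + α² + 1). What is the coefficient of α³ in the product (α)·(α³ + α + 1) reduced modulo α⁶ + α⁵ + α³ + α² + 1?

Multiply in GF(2)[α]: (α)·(α³ + α + 1) = α⁴ + α² + α.
Reduced: α⁴ + α² + α.

0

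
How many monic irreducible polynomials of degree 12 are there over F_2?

Gauss's count: N_{2}(12) = (1/12) Σ_{d|12} μ(12/d)·2^d.
Divisors of 12: 1, 2, 3, 4, 6, 12; μ(12/d) for each: 0, 1, 0, -1, -1, 1.
Σ = 2^2 − 2^4 − 2^6 + 2^12 = 4020.
N = 4020/12 = 335.

335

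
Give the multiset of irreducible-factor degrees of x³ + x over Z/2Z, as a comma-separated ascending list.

1, 1, 1

Write f(x) = x³ + x.
Roots in Z/2Z: f(0) = 0 → root; f(1) = 0 → root.
Linear factors from roots: (x), (x + 1).
Complete factorization: f(x) = (x)·(x + 1)^2.
Factor degrees with multiplicity: 1 + 1 + 1 = 3.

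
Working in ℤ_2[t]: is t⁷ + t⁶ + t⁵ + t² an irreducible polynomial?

Write f(t) = t⁷ + t⁶ + t⁵ + t².
Check for roots in ℤ_2: f(0) = 0 → root; f(1) = 0 → root.
f(0) = 0, so (t) divides f(t); f is reducible.

No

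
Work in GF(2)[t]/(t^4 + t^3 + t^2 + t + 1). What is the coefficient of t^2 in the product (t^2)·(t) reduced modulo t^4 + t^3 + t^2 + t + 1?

0

Multiply in GF(2)[t]: (t^2)·(t) = t^3.
Reduced: t^3.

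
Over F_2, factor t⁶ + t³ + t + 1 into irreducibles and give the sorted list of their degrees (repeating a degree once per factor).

1, 1, 1, 3

Write h(t) = t⁶ + t³ + t + 1.
Roots in F_2: h(0) = 1; h(1) = 0 → root.
Linear factors from roots: (t + 1).
Complete factorization: h(t) = (t + 1)^3·(t³ + t² + 1).
Factor degrees with multiplicity: 1 + 1 + 1 + 3 = 6.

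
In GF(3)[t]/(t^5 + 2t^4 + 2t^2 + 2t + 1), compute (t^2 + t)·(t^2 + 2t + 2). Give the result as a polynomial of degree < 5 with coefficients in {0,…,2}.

Multiply in GF(3)[t]: (t^2 + t)·(t^2 + 2t + 2) = t^4 + t^2 + 2t.
Reduced: t^4 + t^2 + 2t.

t^4 + t^2 + 2t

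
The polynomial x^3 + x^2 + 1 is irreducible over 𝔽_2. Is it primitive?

Write f(x) = x^3 + x^2 + 1.
|GF(2^3)^×| = 2^3 − 1 = 7. Prime factorization: 7 = 7.
f is primitive ⇔ x has order 7 in GF(2)[x]/(f), i.e. x^(7/q) ≠ 1 for each prime q | 7.
x^(1) mod f = x.
None equal 1, so x has full order 7; f is primitive.

Yes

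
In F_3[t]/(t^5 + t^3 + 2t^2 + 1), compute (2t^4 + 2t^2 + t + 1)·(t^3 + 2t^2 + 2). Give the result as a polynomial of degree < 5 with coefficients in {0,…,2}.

Multiply in F_3[t]: (2t^4 + 2t^2 + t + 1)·(t^3 + 2t^2 + 2) = 2t^7 + t^6 + 2t^5 + 2t + 2.
Reduce using t^5 ≡ 2t^3 + t^2 + 2 (mod t^5 + t^3 + 2t^2 + 1).
Reduced: t^4 + t^3 + t^2 + t + 2.

t^4 + t^3 + t^2 + t + 2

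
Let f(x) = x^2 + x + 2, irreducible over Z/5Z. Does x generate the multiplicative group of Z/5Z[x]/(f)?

Yes

|GF(5^2)^×| = 5^2 − 1 = 24. Prime factorization: 24 = 2^3·3.
f is primitive ⇔ x has order 24 in GF(5)[x]/(f), i.e. x^(24/q) ≠ 1 for each prime q | 24.
x^(12) mod f = 4.
x^(8) mod f = 3x + 1.
None equal 1, so x has full order 24; f is primitive.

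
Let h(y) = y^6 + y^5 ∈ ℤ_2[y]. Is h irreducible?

Check for roots in ℤ_2: h(0) = 0 → root; h(1) = 0 → root.
h(0) = 0, so (y) divides h(y); h is reducible.

No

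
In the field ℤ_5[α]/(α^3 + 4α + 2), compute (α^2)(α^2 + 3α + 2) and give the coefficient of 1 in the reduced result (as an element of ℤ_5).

Multiply in ℤ_5[α]: (α^2)·(α^2 + 3α + 2) = α^4 + 3α^3 + 2α^2.
Reduce using α^3 ≡ α + 3 (mod α^3 + 4α + 2).
Reduced: 3α^2 + α + 4.

4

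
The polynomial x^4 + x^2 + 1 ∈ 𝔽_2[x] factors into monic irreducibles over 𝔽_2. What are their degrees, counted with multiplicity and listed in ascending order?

Write f(x) = x^4 + x^2 + 1.
Roots in 𝔽_2: f(0) = 1; f(1) = 1.
Complete factorization: f(x) = (x^2 + x + 1)^2.
Factor degrees with multiplicity: 2 + 2 = 4.

2, 2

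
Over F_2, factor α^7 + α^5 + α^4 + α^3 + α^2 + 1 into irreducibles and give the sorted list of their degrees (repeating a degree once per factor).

1, 2, 2, 2

Write g(α) = α^7 + α^5 + α^4 + α^3 + α^2 + 1.
Roots in F_2: g(0) = 1; g(1) = 0 → root.
Linear factors from roots: (α + 1).
Complete factorization: g(α) = (α + 1)·(α^2 + α + 1)^3.
Factor degrees with multiplicity: 1 + 2 + 2 + 2 = 7.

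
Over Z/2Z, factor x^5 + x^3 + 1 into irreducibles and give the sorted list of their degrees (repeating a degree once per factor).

Write f(x) = x^5 + x^3 + 1.
Roots in Z/2Z: f(0) = 1; f(1) = 1.
Complete factorization: f(x) = (x^5 + x^3 + 1).
Factor degrees with multiplicity: 5 = 5.

5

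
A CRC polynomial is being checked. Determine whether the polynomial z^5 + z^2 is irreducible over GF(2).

Write h(z) = z^5 + z^2.
Check for roots in GF(2): h(0) = 0 → root; h(1) = 0 → root.
h(0) = 0, so (z) divides h(z); h is reducible.

No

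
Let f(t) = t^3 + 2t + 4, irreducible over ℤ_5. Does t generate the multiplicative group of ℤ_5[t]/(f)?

|GF(5^3)^×| = 5^3 − 1 = 124. Prime factorization: 124 = 2^2·31.
f is primitive ⇔ t has order 124 in GF(5)[t]/(f), i.e. t^(124/q) ≠ 1 for each prime q | 124.
t^(62) mod f = 1
t^(4) mod f = 3t^2 + t.
Since t^(62) = 1, the order of t divides 62 < 124; not primitive.

No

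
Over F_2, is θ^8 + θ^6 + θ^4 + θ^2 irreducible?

Write m(θ) = θ^8 + θ^6 + θ^4 + θ^2.
Check for roots in F_2: m(0) = 0 → root; m(1) = 0 → root.
m(0) = 0, so (θ) divides m(θ); m is reducible.

No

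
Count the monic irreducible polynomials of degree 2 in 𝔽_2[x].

1

The number of monic irreducibles of degree 2 over GF(2) is (1/2)·Σ_{d∣2} μ(2/d) 2^d.
Divisors of 2: 1, 2; μ(2/d) for each: -1, 1.
Σ = − 2^1 + 2^2 = 2.
N = 2/2 = 1.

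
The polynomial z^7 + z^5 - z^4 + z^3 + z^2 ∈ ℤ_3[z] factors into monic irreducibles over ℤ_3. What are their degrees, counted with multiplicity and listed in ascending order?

Write g(z) = z^7 + z^5 - z^4 + z^3 + z^2.
Roots in ℤ_3: g(0) = 0 → root; g(1) = 0 → root; g(2) = 0 → root.
Linear factors from roots: (z), (z - 1), (z + 1).
Complete factorization: g(z) = (z + 1)·(z - 1)·(z)^2·(z^3 - z - 1).
Factor degrees with multiplicity: 1 + 1 + 1 + 1 + 3 = 7.

1, 1, 1, 1, 3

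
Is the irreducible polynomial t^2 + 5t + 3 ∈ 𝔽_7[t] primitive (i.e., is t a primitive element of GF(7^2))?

Yes

Write f(t) = t^2 + 5t + 3.
|GF(7^2)^×| = 7^2 − 1 = 48. Prime factorization: 48 = 2^4·3.
f is primitive ⇔ t has order 48 in GF(7)[t]/(f), i.e. t^(48/q) ≠ 1 for each prime q | 48.
t^(24) mod f = 6.
t^(16) mod f = 2.
None equal 1, so t has full order 48; f is primitive.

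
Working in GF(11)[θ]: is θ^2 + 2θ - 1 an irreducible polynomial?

Yes

Write m(θ) = θ^2 + 2θ - 1.
Check each element of GF(11) for a root: m(0)=10, m(1)=2, m(2)=7, m(3)=3, m(4)=1, m(5)=1, m(6)=3, m(7)=7, m(8)=2, m(9)=10, m(10)=9.
No roots. A degree-2 polynomial over a field with no linear factor is irreducible.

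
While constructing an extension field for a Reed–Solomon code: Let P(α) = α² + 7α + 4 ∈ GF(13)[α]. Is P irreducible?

Check each element of GF(13) for a root: P(0)=4, P(1)=12, P(2)=9, P(3)=8, P(4)=9, P(5)=12, P(6)=4, P(7)=11, P(8)=7, P(9)=5, P(10)=5, P(11)=7, P(12)=11.
No roots. A degree-2 polynomial over a field with no linear factor is irreducible.

Yes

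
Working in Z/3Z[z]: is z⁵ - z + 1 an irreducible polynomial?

Yes

Write f(z) = z⁵ - z + 1.
Check for roots in Z/3Z: f(0) = 1; f(1) = 1; f(2) = 1.
No roots, so no linear factors.
Monic irreducibles of degree 2 over GF(3): z² + 1, z² + z - 1, z² - z - 1.
None of them divide f (all give nonzero remainder).
No irreducible factor of degree ≤ 2 exists, so f is irreducible over GF(3).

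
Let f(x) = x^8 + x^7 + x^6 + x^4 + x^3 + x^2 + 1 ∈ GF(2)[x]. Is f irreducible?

Yes

Check for roots in GF(2): f(0) = 1; f(1) = 1.
No roots, so no linear factors.
Monic irreducibles of degree 2 over GF(2): x^2 + x + 1.
None of them divide f (all give nonzero remainder).
Monic irreducibles of degree 3 over GF(2): x^3 + x + 1, x^3 + x^2 + 1.
None of them divide f (all give nonzero remainder).
Monic irreducibles of degree 4 over GF(2): x^4 + x + 1, x^4 + x^3 + 1, x^4 + x^3 + x^2 + x + 1.
None of them divide f (all give nonzero remainder).
No irreducible factor of degree ≤ 4 exists, so f is irreducible over GF(2).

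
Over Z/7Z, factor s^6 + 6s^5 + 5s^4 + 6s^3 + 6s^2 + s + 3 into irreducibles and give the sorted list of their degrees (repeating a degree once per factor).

Write f(s) = s^6 + 6s^5 + 5s^4 + 6s^3 + 6s^2 + s + 3.
Linear factors from roots: (s + 6), (s + 5), (s + 4).
Complete factorization: f(s) = (s + 5)·(s + 6)·(s + 4)^2·(s^2 + s + 6).
Factor degrees with multiplicity: 1 + 1 + 1 + 1 + 2 = 6.

1, 1, 1, 1, 2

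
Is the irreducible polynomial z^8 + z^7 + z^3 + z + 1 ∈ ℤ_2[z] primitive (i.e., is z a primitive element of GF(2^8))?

No

Write f(z) = z^8 + z^7 + z^3 + z + 1.
|GF(2^8)^×| = 2^8 − 1 = 255. Prime factorization: 255 = 3·5·17.
f is primitive ⇔ z has order 255 in GF(2)[z]/(f), i.e. z^(255/q) ≠ 1 for each prime q | 255.
z^(85) mod f = 1
z^(51) mod f = z^4 + z^3 + z^2 + z.
z^(15) mod f = z^6 + z^4 + z^2 + 1.
Since z^(85) = 1, the order of z divides 85 < 255; not primitive.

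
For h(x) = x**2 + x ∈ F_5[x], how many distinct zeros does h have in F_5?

2

Evaluate at each of the 5 elements of F_5:
h(0) = 0 → root; h(1) = 2; h(2) = 1; h(3) = 2; h(4) = 0 → root.
Roots: {0, 4}.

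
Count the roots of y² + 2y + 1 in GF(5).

Write h(y) = y² + 2y + 1.
Evaluate at each of the 5 elements of GF(5):
h(0) = 1; h(1) = 4; h(2) = 4; h(3) = 1; h(4) = 0 → root.
Roots: {4}.

1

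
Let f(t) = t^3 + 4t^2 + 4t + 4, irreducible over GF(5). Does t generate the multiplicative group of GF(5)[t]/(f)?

|GF(5^3)^×| = 5^3 − 1 = 124. Prime factorization: 124 = 2^2·31.
f is primitive ⇔ t has order 124 in GF(5)[t]/(f), i.e. t^(124/q) ≠ 1 for each prime q | 124.
t^(62) mod f = 1
t^(4) mod f = 2t^2 + 2t + 1.
Since t^(62) = 1, the order of t divides 62 < 124; not primitive.

No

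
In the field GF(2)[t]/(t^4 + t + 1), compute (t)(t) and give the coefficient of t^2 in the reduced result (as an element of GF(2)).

1

Multiply in GF(2)[t]: (t)·(t) = t^2.
Reduced: t^2.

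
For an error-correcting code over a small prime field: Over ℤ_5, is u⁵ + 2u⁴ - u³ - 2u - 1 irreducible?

Yes

Write m(u) = u⁵ + 2u⁴ - u³ - 2u - 1.
Check for roots in ℤ_5: m(0) = 4; m(1) = 4; m(2) = 1; m(3) = 1; m(4) = 3.
No roots, so no linear factors.
Degree-2 irreducible divisors: test the 10 monic irreducibles of degree 2 over GF(5).
None of them divide m (all give nonzero remainder).
No irreducible factor of degree ≤ 2 exists, so m is irreducible over GF(5).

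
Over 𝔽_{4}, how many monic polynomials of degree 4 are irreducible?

60

The number of monic irreducibles of degree 4 over GF(4) is (1/4)·Σ_{d∣4} μ(4/d) 4^d.
Divisors of 4: 1, 2, 4; μ(4/d) for each: 0, -1, 1.
Σ = − 4^2 + 4^4 = 240.
N = 240/4 = 60.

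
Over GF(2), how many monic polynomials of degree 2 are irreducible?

x^(2^2) − x is the product of all monic irreducibles of degree dividing 2; Möbius inversion gives N = (1/2) Σ μ(2/d)·2^d.
Divisors of 2: 1, 2; μ(2/d) for each: -1, 1.
Σ = − 2^1 + 2^2 = 2.
N = 2/2 = 1.

1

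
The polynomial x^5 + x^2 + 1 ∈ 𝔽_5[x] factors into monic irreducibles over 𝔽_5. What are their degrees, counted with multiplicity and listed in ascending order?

2, 3

Write h(x) = x^5 + x^2 + 1.
Roots in 𝔽_5: h(0) = 1; h(1) = 3; h(2) = 2; h(3) = 3; h(4) = 1.
Complete factorization: h(x) = (x^2 + 4x + 2)·(x^3 + x^2 + 4x + 3).
Factor degrees with multiplicity: 2 + 3 = 5.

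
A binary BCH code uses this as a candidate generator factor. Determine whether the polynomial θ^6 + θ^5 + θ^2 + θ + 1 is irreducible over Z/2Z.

Write f(θ) = θ^6 + θ^5 + θ^2 + θ + 1.
Check for roots in Z/2Z: f(0) = 1; f(1) = 1.
No roots, so no linear factors.
Monic irreducibles of degree 2 over GF(2): θ^2 + θ + 1.
None of them divide f (all give nonzero remainder).
Monic irreducibles of degree 3 over GF(2): θ^3 + θ + 1, θ^3 + θ^2 + 1.
None of them divide f (all give nonzero remainder).
No irreducible factor of degree ≤ 3 exists, so f is irreducible over GF(2).

Yes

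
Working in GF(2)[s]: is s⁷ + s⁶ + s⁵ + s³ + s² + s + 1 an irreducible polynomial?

Yes

Write f(s) = s⁷ + s⁶ + s⁵ + s³ + s² + s + 1.
Check for roots in GF(2): f(0) = 1; f(1) = 1.
No roots, so no linear factors.
Monic irreducibles of degree 2 over GF(2): s² + s + 1.
None of them divide f (all give nonzero remainder).
Monic irreducibles of degree 3 over GF(2): s³ + s + 1, s³ + s² + 1.
None of them divide f (all give nonzero remainder).
No irreducible factor of degree ≤ 3 exists, so f is irreducible over GF(2).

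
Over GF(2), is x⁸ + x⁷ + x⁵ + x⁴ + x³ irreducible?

Write m(x) = x⁸ + x⁷ + x⁵ + x⁴ + x³.
Check for roots in GF(2): m(0) = 0 → root; m(1) = 1.
m(0) = 0, so (x) divides m(x); m is reducible.

No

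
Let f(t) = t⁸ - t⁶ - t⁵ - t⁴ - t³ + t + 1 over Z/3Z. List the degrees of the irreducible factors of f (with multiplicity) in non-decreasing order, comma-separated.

Roots in Z/3Z: f(0) = 1; f(1) = 2; f(2) = 1.
Complete factorization: f(t) = (t⁸ - t⁶ - t⁵ - t⁴ - t³ + t + 1).
Factor degrees with multiplicity: 8 = 8.

8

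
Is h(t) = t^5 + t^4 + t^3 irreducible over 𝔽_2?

No

Check for roots in 𝔽_2: h(0) = 0 → root; h(1) = 1.
h(0) = 0, so (t) divides h(t); h is reducible.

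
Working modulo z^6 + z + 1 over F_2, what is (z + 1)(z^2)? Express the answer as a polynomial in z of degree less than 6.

Multiply in F_2[z]: (z + 1)·(z^2) = z^3 + z^2.
Reduced: z^3 + z^2.

z^3 + z^2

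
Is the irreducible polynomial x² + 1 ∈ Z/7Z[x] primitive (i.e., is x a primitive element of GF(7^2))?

No

Write f(x) = x² + 1.
|GF(7^2)^×| = 7^2 − 1 = 48. Prime factorization: 48 = 2^4·3.
f is primitive ⇔ x has order 48 in GF(7)[x]/(f), i.e. x^(48/q) ≠ 1 for each prime q | 48.
x^(24) mod f = 1
x^(16) mod f = 1
Since x^(24) = 1, the order of x divides 24 < 48; not primitive.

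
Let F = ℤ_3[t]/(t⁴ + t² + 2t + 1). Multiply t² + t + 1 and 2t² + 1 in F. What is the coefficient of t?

0

Multiply in ℤ_3[t]: (t² + t + 1)·(2t² + 1) = 2t⁴ + 2t³ + t + 1.
Reduce using t⁴ ≡ 2t² + t + 2 (mod t⁴ + t² + 2t + 1).
Reduced: 2t³ + t² + 2.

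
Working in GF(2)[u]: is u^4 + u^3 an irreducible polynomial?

No

Write f(u) = u^4 + u^3.
Check for roots in GF(2): f(0) = 0 → root; f(1) = 0 → root.
f(0) = 0, so (u) divides f(u); f is reducible.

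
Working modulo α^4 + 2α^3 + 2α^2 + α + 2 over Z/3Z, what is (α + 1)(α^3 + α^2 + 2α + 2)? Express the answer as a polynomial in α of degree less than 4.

Multiply in Z/3Z[α]: (α + 1)·(α^3 + α^2 + 2α + 2) = α^4 + 2α^3 + α + 2.
Reduce using α^4 ≡ α^3 + α^2 + 2α + 1 (mod α^4 + 2α^3 + 2α^2 + α + 2).
Reduced: α^2.

α^2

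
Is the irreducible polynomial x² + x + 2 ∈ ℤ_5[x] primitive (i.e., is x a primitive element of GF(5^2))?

Write f(x) = x² + x + 2.
|GF(5^2)^×| = 5^2 − 1 = 24. Prime factorization: 24 = 2^3·3.
f is primitive ⇔ x has order 24 in GF(5)[x]/(f), i.e. x^(24/q) ≠ 1 for each prime q | 24.
x^(12) mod f = 4.
x^(8) mod f = 3x + 1.
None equal 1, so x has full order 24; f is primitive.

Yes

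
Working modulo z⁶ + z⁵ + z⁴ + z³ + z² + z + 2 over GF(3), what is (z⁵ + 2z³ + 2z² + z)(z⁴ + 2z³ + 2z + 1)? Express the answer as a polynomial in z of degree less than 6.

z^5 + z^4 + 2z^2 + z

Multiply in GF(3)[z]: (z⁵ + 2z³ + 2z² + z)·(z⁴ + 2z³ + 2z + 1) = z⁹ + 2z⁸ + 2z⁷ + 2z⁶ + z² + z.
Reduce using z⁶ ≡ 2z⁵ + 2z⁴ + 2z³ + 2z² + 2z + 1 (mod z⁶ + z⁵ + z⁴ + z³ + z² + z + 2).
Reduced: z⁵ + z⁴ + 2z² + z.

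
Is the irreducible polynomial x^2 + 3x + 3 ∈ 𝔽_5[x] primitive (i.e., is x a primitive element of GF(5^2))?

Write f(x) = x^2 + 3x + 3.
|GF(5^2)^×| = 5^2 − 1 = 24. Prime factorization: 24 = 2^3·3.
f is primitive ⇔ x has order 24 in GF(5)[x]/(f), i.e. x^(24/q) ≠ 1 for each prime q | 24.
x^(12) mod f = 4.
x^(8) mod f = x + 1.
None equal 1, so x has full order 24; f is primitive.

Yes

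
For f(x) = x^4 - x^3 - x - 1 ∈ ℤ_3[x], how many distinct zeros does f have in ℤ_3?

0

Evaluate at each of the 3 elements of ℤ_3:
f(0) = 2; f(1) = 1; f(2) = 2.
No element is a root.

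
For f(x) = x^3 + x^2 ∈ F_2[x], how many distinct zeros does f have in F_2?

Evaluate at each of the 2 elements of F_2:
f(0) = 0 → root; f(1) = 0 → root.
Roots: {0, 1}.

2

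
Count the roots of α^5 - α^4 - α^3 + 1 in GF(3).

Write g(α) = α^5 - α^4 - α^3 + 1.
Evaluate at each of the 3 elements of GF(3):
g(0) = 1; g(1) = 0 → root; g(2) = 0 → root.
Roots: {1, 2}.

2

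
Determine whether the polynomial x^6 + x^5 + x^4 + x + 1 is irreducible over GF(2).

Yes

Write g(x) = x^6 + x^5 + x^4 + x + 1.
Check for roots in GF(2): g(0) = 1; g(1) = 1.
No roots, so no linear factors.
Monic irreducibles of degree 2 over GF(2): x^2 + x + 1.
None of them divide g (all give nonzero remainder).
Monic irreducibles of degree 3 over GF(2): x^3 + x + 1, x^3 + x^2 + 1.
None of them divide g (all give nonzero remainder).
No irreducible factor of degree ≤ 3 exists, so g is irreducible over GF(2).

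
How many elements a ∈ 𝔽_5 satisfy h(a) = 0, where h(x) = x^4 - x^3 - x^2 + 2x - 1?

2

Evaluate at each of the 5 elements of 𝔽_5:
h(0) = 4; h(1) = 0 → root; h(2) = 2; h(3) = 0 → root; h(4) = 3.
Roots: {1, 3}.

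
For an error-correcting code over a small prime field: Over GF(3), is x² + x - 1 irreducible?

Write P(x) = x² + x - 1.
Check for roots in GF(3): P(0) = 2; P(1) = 1; P(2) = 2.
No roots. A degree-2 polynomial over a field with no linear factor is irreducible.

Yes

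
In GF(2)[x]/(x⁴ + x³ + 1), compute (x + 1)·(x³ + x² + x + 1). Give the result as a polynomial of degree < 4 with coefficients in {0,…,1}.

Multiply in GF(2)[x]: (x + 1)·(x³ + x² + x + 1) = x⁴ + 1.
Reduce using x⁴ ≡ x³ + 1 (mod x⁴ + x³ + 1).
Reduced: x³.

x^3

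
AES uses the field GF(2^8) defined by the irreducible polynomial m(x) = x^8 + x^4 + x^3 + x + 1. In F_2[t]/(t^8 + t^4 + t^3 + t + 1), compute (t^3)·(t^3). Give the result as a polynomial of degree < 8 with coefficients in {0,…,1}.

t^6

Multiply in F_2[t]: (t^3)·(t^3) = t^6.
Reduced: t^6.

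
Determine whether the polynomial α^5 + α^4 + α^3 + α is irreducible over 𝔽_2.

Write h(α) = α^5 + α^4 + α^3 + α.
Check for roots in 𝔽_2: h(0) = 0 → root; h(1) = 0 → root.
h(0) = 0, so (α) divides h(α); h is reducible.

No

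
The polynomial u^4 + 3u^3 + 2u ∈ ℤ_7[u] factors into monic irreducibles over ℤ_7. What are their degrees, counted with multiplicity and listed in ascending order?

Write f(u) = u^4 + 3u^3 + 2u.
Linear factors from roots: (u), (u + 4).
Complete factorization: f(u) = (u)·(u + 4)·(u^2 + 6u + 4).
Factor degrees with multiplicity: 1 + 1 + 2 = 4.

1, 1, 2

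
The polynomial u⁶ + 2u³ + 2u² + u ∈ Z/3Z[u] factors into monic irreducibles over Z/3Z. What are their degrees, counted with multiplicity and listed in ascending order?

1, 1, 1, 1, 2

Write h(u) = u⁶ + 2u³ + 2u² + u.
Roots in Z/3Z: h(0) = 0 → root; h(1) = 0 → root; h(2) = 0 → root.
Linear factors from roots: (u), (u + 2), (u + 1).
Complete factorization: h(u) = (u)·(u + 2)·(u + 1)^2·(u² + 2u + 2).
Factor degrees with multiplicity: 1 + 1 + 1 + 1 + 2 = 6.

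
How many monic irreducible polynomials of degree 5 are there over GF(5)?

Gauss's count: N_{5}(5) = (1/5) Σ_{d|5} μ(5/d)·5^d.
Divisors of 5: 1, 5; μ(5/d) for each: -1, 1.
Σ = − 5^1 + 5^5 = 3120.
N = 3120/5 = 624.

624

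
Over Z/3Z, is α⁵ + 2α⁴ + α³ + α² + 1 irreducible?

Write f(α) = α⁵ + 2α⁴ + α³ + α² + 1.
Check for roots in Z/3Z: f(0) = 1; f(1) = 0 → root; f(2) = 2.
f(1) = 0, so (α − 1) divides f(α); f is reducible.

No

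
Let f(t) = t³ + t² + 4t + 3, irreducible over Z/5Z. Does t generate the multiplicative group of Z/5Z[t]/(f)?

Yes

|GF(5^3)^×| = 5^3 − 1 = 124. Prime factorization: 124 = 2^2·31.
f is primitive ⇔ t has order 124 in GF(5)[t]/(f), i.e. t^(124/q) ≠ 1 for each prime q | 124.
t^(62) mod f = 4.
t^(4) mod f = 2t² + t + 3.
None equal 1, so t has full order 124; f is primitive.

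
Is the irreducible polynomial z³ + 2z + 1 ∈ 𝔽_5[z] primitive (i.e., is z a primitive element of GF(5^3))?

Write f(z) = z³ + 2z + 1.
|GF(5^3)^×| = 5^3 − 1 = 124. Prime factorization: 124 = 2^2·31.
f is primitive ⇔ z has order 124 in GF(5)[z]/(f), i.e. z^(124/q) ≠ 1 for each prime q | 124.
z^(62) mod f = 1
z^(4) mod f = 3z² + 4z.
Since z^(62) = 1, the order of z divides 62 < 124; not primitive.

No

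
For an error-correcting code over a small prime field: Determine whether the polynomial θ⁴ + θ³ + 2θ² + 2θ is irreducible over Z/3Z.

Write g(θ) = θ⁴ + θ³ + 2θ² + 2θ.
Check for roots in Z/3Z: g(0) = 0 → root; g(1) = 0 → root; g(2) = 0 → root.
g(0) = 0, so (θ) divides g(θ); g is reducible.

No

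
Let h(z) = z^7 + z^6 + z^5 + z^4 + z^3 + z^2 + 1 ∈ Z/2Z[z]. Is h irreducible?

Yes

Check for roots in Z/2Z: h(0) = 1; h(1) = 1.
No roots, so no linear factors.
Monic irreducibles of degree 2 over GF(2): z^2 + z + 1.
None of them divide h (all give nonzero remainder).
Monic irreducibles of degree 3 over GF(2): z^3 + z + 1, z^3 + z^2 + 1.
None of them divide h (all give nonzero remainder).
No irreducible factor of degree ≤ 3 exists, so h is irreducible over GF(2).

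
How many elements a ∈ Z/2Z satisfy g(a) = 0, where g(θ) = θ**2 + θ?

2

Evaluate at each of the 2 elements of Z/2Z:
g(0) = 0 → root; g(1) = 0 → root.
Roots: {0, 1}.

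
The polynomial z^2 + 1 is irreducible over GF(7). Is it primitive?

No

Write f(z) = z^2 + 1.
|GF(7^2)^×| = 7^2 − 1 = 48. Prime factorization: 48 = 2^4·3.
f is primitive ⇔ z has order 48 in GF(7)[z]/(f), i.e. z^(48/q) ≠ 1 for each prime q | 48.
z^(24) mod f = 1
z^(16) mod f = 1
Since z^(24) = 1, the order of z divides 24 < 48; not primitive.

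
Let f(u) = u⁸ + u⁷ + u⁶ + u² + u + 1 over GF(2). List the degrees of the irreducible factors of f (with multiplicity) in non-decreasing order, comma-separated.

Roots in GF(2): f(0) = 1; f(1) = 0 → root.
Linear factors from roots: (u + 1).
Complete factorization: f(u) = (u + 1)^2·(u² + u + 1)^3.
Factor degrees with multiplicity: 1 + 1 + 2 + 2 + 2 = 8.

1, 1, 2, 2, 2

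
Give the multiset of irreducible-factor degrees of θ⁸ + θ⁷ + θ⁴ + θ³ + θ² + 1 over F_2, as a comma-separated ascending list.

Write g(θ) = θ⁸ + θ⁷ + θ⁴ + θ³ + θ² + 1.
Roots in F_2: g(0) = 1; g(1) = 0 → root.
Linear factors from roots: (θ + 1).
Complete factorization: g(θ) = (θ + 1)^2·(θ² + θ + 1)·(θ⁴ + θ + 1).
Factor degrees with multiplicity: 1 + 1 + 2 + 4 = 8.

1, 1, 2, 4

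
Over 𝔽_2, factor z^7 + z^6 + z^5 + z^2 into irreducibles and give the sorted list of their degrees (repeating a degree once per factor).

1, 1, 1, 1, 3

Write g(z) = z^7 + z^6 + z^5 + z^2.
Roots in 𝔽_2: g(0) = 0 → root; g(1) = 0 → root.
Linear factors from roots: (z), (z + 1).
Complete factorization: g(z) = (z)^2·(z + 1)^2·(z^3 + z^2 + 1).
Factor degrees with multiplicity: 1 + 1 + 1 + 1 + 3 = 7.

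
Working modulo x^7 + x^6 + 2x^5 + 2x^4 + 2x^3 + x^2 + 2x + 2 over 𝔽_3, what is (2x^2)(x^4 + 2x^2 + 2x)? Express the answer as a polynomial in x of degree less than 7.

Multiply in 𝔽_3[x]: (2x^2)·(x^4 + 2x^2 + 2x) = 2x^6 + x^4 + x^3.
Reduced: 2x^6 + x^4 + x^3.

2x^6 + x^4 + x^3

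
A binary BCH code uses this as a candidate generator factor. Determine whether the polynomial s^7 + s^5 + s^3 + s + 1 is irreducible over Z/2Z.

Write h(s) = s^7 + s^5 + s^3 + s + 1.
Check for roots in Z/2Z: h(0) = 1; h(1) = 1.
No roots, so no linear factors.
Monic irreducibles of degree 2 over GF(2): s^2 + s + 1.
None of them divide h (all give nonzero remainder).
Monic irreducibles of degree 3 over GF(2): s^3 + s + 1, s^3 + s^2 + 1.
None of them divide h (all give nonzero remainder).
No irreducible factor of degree ≤ 3 exists, so h is irreducible over GF(2).

Yes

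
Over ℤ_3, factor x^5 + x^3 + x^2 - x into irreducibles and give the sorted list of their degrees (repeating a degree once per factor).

1, 1, 3

Write f(x) = x^5 + x^3 + x^2 - x.
Roots in ℤ_3: f(0) = 0 → root; f(1) = 2; f(2) = 0 → root.
Linear factors from roots: (x), (x + 1).
Complete factorization: f(x) = (x)·(x + 1)·(x^3 - x^2 - x - 1).
Factor degrees with multiplicity: 1 + 1 + 3 = 5.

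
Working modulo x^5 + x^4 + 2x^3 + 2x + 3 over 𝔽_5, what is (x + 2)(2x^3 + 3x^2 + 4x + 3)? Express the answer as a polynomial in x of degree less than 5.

2x^4 + 2x^3 + x + 1

Multiply in 𝔽_5[x]: (x + 2)·(2x^3 + 3x^2 + 4x + 3) = 2x^4 + 2x^3 + x + 1.
Reduced: 2x^4 + 2x^3 + x + 1.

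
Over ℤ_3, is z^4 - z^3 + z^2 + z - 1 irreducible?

Write P(z) = z^4 - z^3 + z^2 + z - 1.
Check for roots in ℤ_3: P(0) = 2; P(1) = 1; P(2) = 1.
No roots, so no linear factors.
Monic irreducibles of degree 2 over GF(3): z^2 + 1, z^2 + z - 1, z^2 - z - 1.
None of them divide P (all give nonzero remainder).
No irreducible factor of degree ≤ 2 exists, so P is irreducible over GF(3).

Yes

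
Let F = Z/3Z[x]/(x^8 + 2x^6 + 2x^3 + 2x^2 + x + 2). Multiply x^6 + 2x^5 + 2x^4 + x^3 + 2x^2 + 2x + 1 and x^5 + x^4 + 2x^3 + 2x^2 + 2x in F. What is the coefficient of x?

Multiply in Z/3Z[x]: (x^6 + 2x^5 + 2x^4 + x^3 + 2x^2 + 2x + 1)·(x^5 + x^4 + 2x^3 + 2x^2 + 2x) = x^11 + x^7 + 2x^6 + x^5 + 2x^4 + x^3 + 2x.
Reduce using x^8 ≡ x^6 + x^3 + x^2 + 2x + 1 (mod x^8 + 2x^6 + 2x^3 + 2x^2 + x + 2).
Reduced: 2x^7 + 2x^5 + 2x^4 + 2x^2.

0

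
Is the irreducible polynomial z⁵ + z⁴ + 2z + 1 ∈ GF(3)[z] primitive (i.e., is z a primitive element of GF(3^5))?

Write f(z) = z⁵ + z⁴ + 2z + 1.
|GF(3^5)^×| = 3^5 − 1 = 242. Prime factorization: 242 = 2·11^2.
f is primitive ⇔ z has order 242 in GF(3)[z]/(f), i.e. z^(242/q) ≠ 1 for each prime q | 242.
z^(121) mod f = 2.
z^(22) mod f = z³ + 2.
None equal 1, so z has full order 242; f is primitive.

Yes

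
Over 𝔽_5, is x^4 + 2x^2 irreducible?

Write m(x) = x^4 + 2x^2.
Check for roots in 𝔽_5: m(0) = 0 → root; m(1) = 3; m(2) = 4; m(3) = 4; m(4) = 3.
m(0) = 0, so (x) divides m(x); m is reducible.

No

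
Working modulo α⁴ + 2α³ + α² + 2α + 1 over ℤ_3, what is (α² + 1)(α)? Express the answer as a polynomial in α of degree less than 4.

Multiply in ℤ_3[α]: (α² + 1)·(α) = α³ + α.
Reduced: α³ + α.

α^3 + α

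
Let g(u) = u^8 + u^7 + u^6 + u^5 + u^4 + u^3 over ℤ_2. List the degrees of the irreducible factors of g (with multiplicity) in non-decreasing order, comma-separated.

1, 1, 1, 1, 2, 2

Roots in ℤ_2: g(0) = 0 → root; g(1) = 0 → root.
Linear factors from roots: (u), (u + 1).
Complete factorization: g(u) = (u + 1)·(u)^3·(u^2 + u + 1)^2.
Factor degrees with multiplicity: 1 + 1 + 1 + 1 + 2 + 2 = 8.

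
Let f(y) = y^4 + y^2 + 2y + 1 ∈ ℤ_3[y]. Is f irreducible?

Check for roots in ℤ_3: f(0) = 1; f(1) = 2; f(2) = 1.
No roots, so no linear factors.
Monic irreducibles of degree 2 over GF(3): y^2 + 1, y^2 + y + 2, y^2 + 2y + 2.
None of them divide f (all give nonzero remainder).
No irreducible factor of degree ≤ 2 exists, so f is irreducible over GF(3).

Yes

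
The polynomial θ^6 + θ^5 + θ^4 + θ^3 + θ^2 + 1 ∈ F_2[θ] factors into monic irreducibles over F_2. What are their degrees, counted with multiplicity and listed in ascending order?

1, 1, 4

Write h(θ) = θ^6 + θ^5 + θ^4 + θ^3 + θ^2 + 1.
Roots in F_2: h(0) = 1; h(1) = 0 → root.
Linear factors from roots: (θ + 1).
Complete factorization: h(θ) = (θ + 1)^2·(θ^4 + θ^3 + 1).
Factor degrees with multiplicity: 1 + 1 + 4 = 6.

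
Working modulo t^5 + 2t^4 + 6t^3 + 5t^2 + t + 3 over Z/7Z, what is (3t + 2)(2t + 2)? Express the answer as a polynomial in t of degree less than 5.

Multiply in Z/7Z[t]: (3t + 2)·(2t + 2) = 6t^2 + 3t + 4.
Reduced: 6t^2 + 3t + 4.

6t^2 + 3t + 4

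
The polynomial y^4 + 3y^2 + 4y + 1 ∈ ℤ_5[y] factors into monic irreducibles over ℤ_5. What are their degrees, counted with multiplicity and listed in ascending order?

Write g(y) = y^4 + 3y^2 + 4y + 1.
Roots in ℤ_5: g(0) = 1; g(1) = 4; g(2) = 2; g(3) = 1; g(4) = 1.
Complete factorization: g(y) = (y^4 + 3y^2 + 4y + 1).
Factor degrees with multiplicity: 4 = 4.

4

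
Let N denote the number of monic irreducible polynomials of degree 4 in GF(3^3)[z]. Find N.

132678

The number of monic irreducibles of degree 4 over GF(27) is (1/4)·Σ_{d∣4} μ(4/d) 27^d.
Divisors of 4: 1, 2, 4; μ(4/d) for each: 0, -1, 1.
Σ = − 27^2 + 27^4 = 530712.
N = 530712/4 = 132678.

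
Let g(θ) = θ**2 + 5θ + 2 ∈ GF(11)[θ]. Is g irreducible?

Yes

Check each element of GF(11) for a root: g(0)=2, g(1)=8, g(2)=5, g(3)=4, g(4)=5, g(5)=8, g(6)=2, g(7)=9, g(8)=7, g(9)=7, g(10)=9.
No roots. A degree-2 polynomial over a field with no linear factor is irreducible.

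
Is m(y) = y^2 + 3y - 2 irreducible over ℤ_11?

Check each element of ℤ_11 for a root: m(0)=9, m(1)=2, m(2)=8, m(3)=5, m(4)=4, m(5)=5, m(6)=8, m(7)=2, m(8)=9, m(9)=7, m(10)=7.
No roots. A degree-2 polynomial over a field with no linear factor is irreducible.

Yes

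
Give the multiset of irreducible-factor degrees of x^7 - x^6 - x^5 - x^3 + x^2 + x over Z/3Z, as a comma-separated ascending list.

1, 1, 1, 2, 2

Write h(x) = x^7 - x^6 - x^5 - x^3 + x^2 + x.
Roots in Z/3Z: h(0) = 0 → root; h(1) = 0 → root; h(2) = 0 → root.
Linear factors from roots: (x), (x - 1), (x + 1).
Complete factorization: h(x) = (x)·(x + 1)·(x - 1)·(x^2 + 1)·(x^2 - x - 1).
Factor degrees with multiplicity: 1 + 1 + 1 + 2 + 2 = 7.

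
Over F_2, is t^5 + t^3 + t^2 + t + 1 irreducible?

Write g(t) = t^5 + t^3 + t^2 + t + 1.
Check for roots in F_2: g(0) = 1; g(1) = 1.
No roots, so no linear factors.
Monic irreducibles of degree 2 over GF(2): t^2 + t + 1.
None of them divide g (all give nonzero remainder).
No irreducible factor of degree ≤ 2 exists, so g is irreducible over GF(2).

Yes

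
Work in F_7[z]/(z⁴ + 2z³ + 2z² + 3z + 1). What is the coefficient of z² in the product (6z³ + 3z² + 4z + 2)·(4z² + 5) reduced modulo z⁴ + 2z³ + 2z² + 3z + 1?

2

Multiply in F_7[z]: (6z³ + 3z² + 4z + 2)·(4z² + 5) = 3z⁵ + 5z⁴ + 4z³ + 2z² + 6z + 3.
Reduce using z⁴ ≡ 5z³ + 5z² + 4z + 6 (mod z⁴ + 2z³ + 2z² + 3z + 1).
Reduced: 2z² + 6z + 4.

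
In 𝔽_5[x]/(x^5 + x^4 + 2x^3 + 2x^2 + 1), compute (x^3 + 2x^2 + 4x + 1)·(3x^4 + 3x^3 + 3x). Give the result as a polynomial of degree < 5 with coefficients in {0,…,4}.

Multiply in 𝔽_5[x]: (x^3 + 2x^2 + 4x + 1)·(3x^4 + 3x^3 + 3x) = 3x^7 + 4x^6 + 3x^5 + 3x^4 + 4x^3 + 2x^2 + 3x.
Reduce using x^5 ≡ 4x^4 + 3x^3 + 3x^2 + 4 (mod x^5 + x^4 + 2x^3 + 2x^2 + 1).
Reduced: 4x^4 + 2x^2 + 2x + 4.

4x^4 + 2x^2 + 2x + 4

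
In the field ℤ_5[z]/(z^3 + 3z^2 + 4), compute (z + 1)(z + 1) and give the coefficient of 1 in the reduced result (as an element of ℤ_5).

Multiply in ℤ_5[z]: (z + 1)·(z + 1) = z^2 + 2z + 1.
Reduced: z^2 + 2z + 1.

1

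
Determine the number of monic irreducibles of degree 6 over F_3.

x^(3^6) − x is the product of all monic irreducibles of degree dividing 6; Möbius inversion gives N = (1/6) Σ μ(6/d)·3^d.
Divisors of 6: 1, 2, 3, 6; μ(6/d) for each: 1, -1, -1, 1.
Σ = 3^1 − 3^2 − 3^3 + 3^6 = 696.
N = 696/6 = 116.

116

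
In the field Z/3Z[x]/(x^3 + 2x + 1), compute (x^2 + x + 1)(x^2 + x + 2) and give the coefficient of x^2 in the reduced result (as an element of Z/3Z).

2

Multiply in Z/3Z[x]: (x^2 + x + 1)·(x^2 + x + 2) = x^4 + 2x^3 + x^2 + 2.
Reduce using x^3 ≡ x + 2 (mod x^3 + 2x + 1).
Reduced: 2x^2 + x.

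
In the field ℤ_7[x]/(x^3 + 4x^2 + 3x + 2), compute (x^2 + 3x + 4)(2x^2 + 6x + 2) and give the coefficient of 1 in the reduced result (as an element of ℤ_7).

0

Multiply in ℤ_7[x]: (x^2 + 3x + 4)·(2x^2 + 6x + 2) = 2x^4 + 5x^3 + 2x + 1.
Reduce using x^3 ≡ 3x^2 + 4x + 5 (mod x^3 + 4x^2 + 3x + 2).
Reduced: 6x^2.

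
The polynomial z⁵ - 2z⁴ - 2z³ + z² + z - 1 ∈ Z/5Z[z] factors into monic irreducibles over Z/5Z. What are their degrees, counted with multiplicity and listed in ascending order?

Write f(z) = z⁵ - 2z⁴ - 2z³ + z² + z - 1.
Roots in Z/5Z: f(0) = 4; f(1) = 3; f(2) = 4; f(3) = 3; f(4) = 3.
Complete factorization: f(z) = (z⁵ - 2z⁴ - 2z³ + z² + z - 1).
Factor degrees with multiplicity: 5 = 5.

5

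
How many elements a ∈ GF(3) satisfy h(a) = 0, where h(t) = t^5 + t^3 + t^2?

2

Evaluate at each of the 3 elements of GF(3):
h(0) = 0 → root; h(1) = 0 → root; h(2) = 2.
Roots: {0, 1}.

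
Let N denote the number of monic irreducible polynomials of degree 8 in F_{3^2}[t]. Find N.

The number of monic irreducibles of degree 8 over GF(9) is (1/8)·Σ_{d∣8} μ(8/d) 9^d.
Divisors of 8: 1, 2, 4, 8; μ(8/d) for each: 0, 0, -1, 1.
Σ = − 9^4 + 9^8 = 43040160.
N = 43040160/8 = 5380020.

5380020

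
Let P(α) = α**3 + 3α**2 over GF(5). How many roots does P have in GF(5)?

Evaluate at each of the 5 elements of GF(5):
P(0) = 0 → root; P(1) = 4; P(2) = 0 → root; P(3) = 4; P(4) = 2.
Roots: {0, 2}.

2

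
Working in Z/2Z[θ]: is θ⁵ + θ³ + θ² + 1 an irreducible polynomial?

No

Write P(θ) = θ⁵ + θ³ + θ² + 1.
Check for roots in Z/2Z: P(0) = 1; P(1) = 0 → root.
P(1) = 0, so (θ − 1) divides P(θ); P is reducible.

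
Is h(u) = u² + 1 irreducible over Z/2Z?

Check for roots in Z/2Z: h(0) = 1; h(1) = 0 → root.
h(1) = 0, so (u − 1) divides h(u); h is reducible.

No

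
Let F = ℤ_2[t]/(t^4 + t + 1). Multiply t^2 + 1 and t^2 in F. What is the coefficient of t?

1

Multiply in ℤ_2[t]: (t^2 + 1)·(t^2) = t^4 + t^2.
Reduce using t^4 ≡ t + 1 (mod t^4 + t + 1).
Reduced: t^2 + t + 1.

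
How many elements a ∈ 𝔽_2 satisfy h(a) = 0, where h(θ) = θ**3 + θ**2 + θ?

1

Evaluate at each of the 2 elements of 𝔽_2:
h(0) = 0 → root; h(1) = 1.
Roots: {0}.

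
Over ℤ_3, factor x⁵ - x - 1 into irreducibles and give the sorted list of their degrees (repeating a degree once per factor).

Write f(x) = x⁵ - x - 1.
Roots in ℤ_3: f(0) = 2; f(1) = 2; f(2) = 2.
Complete factorization: f(x) = (x⁵ - x - 1).
Factor degrees with multiplicity: 5 = 5.

5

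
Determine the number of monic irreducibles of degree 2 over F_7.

x^(7^2) − x is the product of all monic irreducibles of degree dividing 2; Möbius inversion gives N = (1/2) Σ μ(2/d)·7^d.
Divisors of 2: 1, 2; μ(2/d) for each: -1, 1.
Σ = − 7^1 + 7^2 = 42.
N = 42/2 = 21.

21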